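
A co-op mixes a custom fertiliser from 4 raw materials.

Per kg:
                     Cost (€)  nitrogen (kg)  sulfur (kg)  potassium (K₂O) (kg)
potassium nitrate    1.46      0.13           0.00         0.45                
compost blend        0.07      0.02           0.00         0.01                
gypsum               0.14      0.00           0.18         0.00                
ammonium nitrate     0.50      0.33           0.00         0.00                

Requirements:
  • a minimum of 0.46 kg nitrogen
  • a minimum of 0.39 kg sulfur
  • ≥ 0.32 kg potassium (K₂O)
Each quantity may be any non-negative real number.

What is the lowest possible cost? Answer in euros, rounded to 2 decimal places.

Let x1 = kg of potassium nitrate, x2 = kg of compost blend, x3 = kg of gypsum, x4 = kg of ammonium nitrate.
Minimise 1.46x1 + 0.07x2 + 0.14x3 + 0.5x4 subject to:
  0.13x1 + 0.02x2 + 0.33x4 ≥ 0.46   (nitrogen)
  0.18x3 ≥ 0.39   (sulfur)
  0.45x1 + 0.01x2 ≥ 0.32   (potassium (K₂O))
  x1, x2, x3, x4 ≥ 0.
The optimal basis is {potassium nitrate, gypsum, ammonium nitrate}; compost blend drops out. The nitrogen, sulfur, potassium (K₂O) requirements are met with equality.
So potassium nitrate = 0.7111 kg, gypsum = 2.167 kg, ammonium nitrate = 1.114 kg.
Hence cost = 1.46·0.7111 + 0.14·2.167 + 0.5·1.114 = €1.8986.

€1.90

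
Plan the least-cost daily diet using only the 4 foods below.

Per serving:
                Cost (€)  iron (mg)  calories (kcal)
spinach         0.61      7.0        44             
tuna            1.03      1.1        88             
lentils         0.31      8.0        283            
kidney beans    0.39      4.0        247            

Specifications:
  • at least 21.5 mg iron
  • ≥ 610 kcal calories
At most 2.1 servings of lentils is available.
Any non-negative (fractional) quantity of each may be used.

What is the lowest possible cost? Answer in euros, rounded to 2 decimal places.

€1.06

Set it up as a linear program. Let x1 = servings of spinach, x2 = servings of tuna, x3 = servings of lentils, x4 = servings of kidney beans.
Minimise 0.61x1 + 1.03x2 + 0.31x3 + 0.39x4 with:
  7x1 + 1.1x2 + 8x3 + 4x4 ≥ 21.5   (iron)
  44x1 + 88x2 + 283x3 + 247x4 ≥ 610   (calories)
  x3 ≤ 2.1
  x1, x2, x3, x4 ≥ 0.
At the optimum only spinach, lentils are positive (tuna, kidney beans = 0). Binding constraints: iron and the lentils cap.
Optimal quantities: spinach = 0.6714 servings, lentils = 2.1 servings.
Objective = 0.61·0.6714 + 0.31·2.1 = 1.0606.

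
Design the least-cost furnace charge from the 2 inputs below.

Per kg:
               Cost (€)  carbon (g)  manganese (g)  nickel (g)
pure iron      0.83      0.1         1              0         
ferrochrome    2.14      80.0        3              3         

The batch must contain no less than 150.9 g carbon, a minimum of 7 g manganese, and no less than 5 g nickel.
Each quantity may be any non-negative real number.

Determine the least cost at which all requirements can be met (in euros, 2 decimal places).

€4.99

Treat it as an LP. Let x1 = kg of pure iron, x2 = kg of ferrochrome.
Minimise 0.83x1 + 2.14x2 subject to:
  0.1x1 + 80x2 ≥ 150.9   (carbon)
  1x1 + 3x2 ≥ 7   (manganese)
  3x2 ≥ 5   (nickel)
  x1, x2 ≥ 0.
At the optimum only ferrochrome is positive (pure iron = 0). The manganese requirement is met with equality.
That vertex is x2 = 2.333.
Objective = 2.14·2.333 = 4.9926.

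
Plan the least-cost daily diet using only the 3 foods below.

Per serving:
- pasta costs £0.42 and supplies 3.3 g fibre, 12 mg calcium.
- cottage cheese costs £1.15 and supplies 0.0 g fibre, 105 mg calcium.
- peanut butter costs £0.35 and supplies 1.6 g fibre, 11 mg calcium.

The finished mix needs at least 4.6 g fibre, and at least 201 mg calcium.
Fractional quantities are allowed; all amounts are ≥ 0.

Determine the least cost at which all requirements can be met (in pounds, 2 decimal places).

£2.60

Let x1 = servings of pasta, x2 = servings of cottage cheese, x3 = servings of peanut butter.
min 0.42x1 + 1.15x2 + 0.35x3 s.t.:
  3.3x1 + 1.6x3 ≥ 4.6   (fibre)
  12x1 + 105x2 + 11x3 ≥ 201   (calcium)
  x1, x2, x3 ≥ 0.
The optimal basis is {pasta, cottage cheese}; peanut butter drops out. The fibre and calcium requirements are met with equality.
Solving gives x1 = 1.394, x2 = 1.755.
Objective = 0.42·1.394 + 1.15·1.755 = 2.6037.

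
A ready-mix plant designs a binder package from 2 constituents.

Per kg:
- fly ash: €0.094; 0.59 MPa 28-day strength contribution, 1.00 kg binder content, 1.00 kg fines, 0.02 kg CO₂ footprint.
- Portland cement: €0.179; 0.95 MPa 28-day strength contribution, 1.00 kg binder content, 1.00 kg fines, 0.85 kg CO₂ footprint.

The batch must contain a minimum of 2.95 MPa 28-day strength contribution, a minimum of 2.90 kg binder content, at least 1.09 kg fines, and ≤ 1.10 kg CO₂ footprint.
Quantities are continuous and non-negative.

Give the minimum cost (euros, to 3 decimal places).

€0.470

Let x1 = kg of fly ash, x2 = kg of Portland cement.
min 0.094x1 + 0.179x2 s.t.:
  0.59x1 + 0.95x2 ≥ 2.95   (28-day strength contribution)
  1x1 + 1x2 ≥ 2.9   (binder content)
  1x1 + 1x2 ≥ 1.09   (fines)
  0.02x1 + 0.85x2 ≤ 1.1   (CO₂ footprint)
  x1, x2 ≥ 0.
The minimum-cost mix takes nothing from Portland cement — only fly ash. There the 28-day strength contribution constraint is tight.
Solving gives x1 = 5.
Cost = 0.094·5 = 0.47000.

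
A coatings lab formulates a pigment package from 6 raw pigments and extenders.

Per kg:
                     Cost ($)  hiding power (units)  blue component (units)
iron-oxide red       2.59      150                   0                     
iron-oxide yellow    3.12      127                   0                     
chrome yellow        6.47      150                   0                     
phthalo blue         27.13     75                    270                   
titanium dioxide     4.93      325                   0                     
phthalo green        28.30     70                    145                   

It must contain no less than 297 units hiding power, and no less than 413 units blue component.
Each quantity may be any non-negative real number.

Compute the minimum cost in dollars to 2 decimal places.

$44.26

Let x1 = kg of iron-oxide red, x2 = kg of iron-oxide yellow, x3 = kg of chrome yellow, x4 = kg of phthalo blue, x5 = kg of titanium dioxide, x6 = kg of phthalo green.
Minimise 2.59x1 + 3.12x2 + 6.47x3 + 27.13x4 + 4.93x5 + 28.3x6 subject to:
  150x1 + 127x2 + 150x3 + 75x4 + 325x5 + 70x6 ≥ 297   (hiding power)
  270x4 + 145x6 ≥ 413   (blue component)
  x1, x2, x3, x4, x5, x6 ≥ 0.
At the optimum only phthalo blue, titanium dioxide are positive (iron-oxide red, iron-oxide yellow, chrome yellow, phthalo green = 0). Binding constraints: hiding power and blue component.
So phthalo blue = 1.5296 kg, titanium dioxide = 0.56085 kg.
Hence cost = 27.13·1.5296 + 4.93·0.56085 = $44.2630.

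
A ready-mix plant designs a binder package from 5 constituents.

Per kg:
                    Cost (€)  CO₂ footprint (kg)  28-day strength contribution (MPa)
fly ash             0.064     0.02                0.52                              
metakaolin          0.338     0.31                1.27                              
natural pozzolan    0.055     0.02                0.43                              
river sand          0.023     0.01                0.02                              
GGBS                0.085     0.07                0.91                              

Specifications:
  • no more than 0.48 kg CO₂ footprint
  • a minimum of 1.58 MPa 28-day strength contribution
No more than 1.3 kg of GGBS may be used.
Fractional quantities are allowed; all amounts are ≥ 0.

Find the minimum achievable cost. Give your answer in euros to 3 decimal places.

€0.159

Treat it as an LP. Let x1 = kg of fly ash, x2 = kg of metakaolin, x3 = kg of natural pozzolan, x4 = kg of river sand, x5 = kg of GGBS.
Minimize 0.064x1 + 0.338x2 + 0.055x3 + 0.023x4 + 0.085x5 s.t.:
  0.02x1 + 0.31x2 + 0.02x3 + 0.01x4 + 0.07x5 ≤ 0.48   (CO₂ footprint)
  0.52x1 + 1.27x2 + 0.43x3 + 0.02x4 + 0.91x5 ≥ 1.58   (28-day strength contribution)
  x5 ≤ 1.3
  x1, x2, x3, x4, x5 ≥ 0.
The minimum-cost mix takes nothing from metakaolin, natural pozzolan, river sand — only fly ash, GGBS. The 28-day strength contribution and the GGBS cap requirements are met with equality.
Solving gives x1 = 0.7635, x5 = 1.3.
Cost = 0.064·0.7635 + 0.085·1.3 = 0.15936.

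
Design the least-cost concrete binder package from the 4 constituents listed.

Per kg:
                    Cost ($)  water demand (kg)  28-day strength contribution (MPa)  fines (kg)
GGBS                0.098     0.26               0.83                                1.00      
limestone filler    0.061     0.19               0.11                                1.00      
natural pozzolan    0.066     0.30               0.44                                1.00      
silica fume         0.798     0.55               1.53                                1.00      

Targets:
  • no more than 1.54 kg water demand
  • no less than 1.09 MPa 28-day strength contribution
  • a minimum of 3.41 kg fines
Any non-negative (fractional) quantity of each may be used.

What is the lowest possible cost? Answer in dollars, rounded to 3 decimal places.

$0.219

Let x1 = kg of GGBS, x2 = kg of limestone filler, x3 = kg of natural pozzolan, x4 = kg of silica fume.
Minimize 0.098x1 + 0.061x2 + 0.066x3 + 0.798x4 s.t.:
  0.26x1 + 0.19x2 + 0.3x3 + 0.55x4 ≤ 1.54   (water demand)
  0.83x1 + 0.11x2 + 0.44x3 + 1.53x4 ≥ 1.09   (28-day strength contribution)
  1x1 + 1x2 + 1x3 + 1x4 ≥ 3.41   (fines)
  x1, x2, x3, x4 ≥ 0.
The cheapest feasible vertex uses only limestone filler, natural pozzolan; GGBS, silica fume are not used. There the 28-day strength contribution and fines constraints are tight.
So limestone filler = 1.244 kg, natural pozzolan = 2.166 kg.
Hence cost = 0.061·1.244 + 0.066·2.166 = $0.21884.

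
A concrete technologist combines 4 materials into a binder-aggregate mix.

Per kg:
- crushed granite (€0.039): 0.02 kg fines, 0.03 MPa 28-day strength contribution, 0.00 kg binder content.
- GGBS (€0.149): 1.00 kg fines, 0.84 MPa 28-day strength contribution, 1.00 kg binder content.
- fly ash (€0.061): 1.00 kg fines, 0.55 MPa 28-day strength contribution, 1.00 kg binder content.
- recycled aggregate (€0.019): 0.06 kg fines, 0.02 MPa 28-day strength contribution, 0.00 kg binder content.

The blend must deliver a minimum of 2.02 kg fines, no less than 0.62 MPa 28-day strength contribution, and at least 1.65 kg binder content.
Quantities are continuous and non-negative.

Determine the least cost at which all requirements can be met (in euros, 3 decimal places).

€0.123

Let x1 = kg of crushed granite, x2 = kg of GGBS, x3 = kg of fly ash, x4 = kg of recycled aggregate.
Minimise 0.039x1 + 0.149x2 + 0.061x3 + 0.019x4 with:
  0.02x1 + 1x2 + 1x3 + 0.06x4 ≥ 2.02   (fines)
  0.03x1 + 0.84x2 + 0.55x3 + 0.02x4 ≥ 0.62   (28-day strength contribution)
  1x2 + 1x3 ≥ 1.65   (binder content)
  x1, x2, x3, x4 ≥ 0.
The minimum-cost mix takes nothing from crushed granite, GGBS, recycled aggregate — only fly ash. Binding constraint: fines.
So fly ash = 2.02 kg.
Objective = 0.061·2.02 = 0.12322.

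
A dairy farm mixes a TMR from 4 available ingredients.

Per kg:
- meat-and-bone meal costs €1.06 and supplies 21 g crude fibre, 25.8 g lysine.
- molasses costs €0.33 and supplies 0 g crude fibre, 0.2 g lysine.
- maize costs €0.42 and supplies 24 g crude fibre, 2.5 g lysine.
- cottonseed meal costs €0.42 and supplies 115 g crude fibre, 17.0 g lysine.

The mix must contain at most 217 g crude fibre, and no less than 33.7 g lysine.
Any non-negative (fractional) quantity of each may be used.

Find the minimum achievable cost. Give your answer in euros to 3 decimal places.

Let x1 = kg of meat-and-bone meal, x2 = kg of molasses, x3 = kg of maize, x4 = kg of cottonseed meal.
min 1.06x1 + 0.33x2 + 0.42x3 + 0.42x4 subject to:
  21x1 + 24x3 + 115x4 ≤ 217   (crude fibre)
  25.8x1 + 0.2x2 + 2.5x3 + 17x4 ≥ 33.7   (lysine)
  x1, x2, x3, x4 ≥ 0.
At the optimum only meat-and-bone meal, cottonseed meal are positive (molasses, maize = 0). Binding constraints: crude fibre and lysine.
Solving gives x1 = 0.07146, x4 = 1.874.
Hence cost = 1.06·0.07146 + 0.42·1.874 = €0.86283.

€0.863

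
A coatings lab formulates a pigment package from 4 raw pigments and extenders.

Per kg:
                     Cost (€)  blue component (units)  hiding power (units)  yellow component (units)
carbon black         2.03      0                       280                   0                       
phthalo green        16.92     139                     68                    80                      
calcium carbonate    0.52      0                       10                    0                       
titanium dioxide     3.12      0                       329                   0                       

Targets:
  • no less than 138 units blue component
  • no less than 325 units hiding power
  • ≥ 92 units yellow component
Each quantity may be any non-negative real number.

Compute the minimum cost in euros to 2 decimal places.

This is a linear program. Let x1 = kg of carbon black, x2 = kg of phthalo green, x3 = kg of calcium carbonate, x4 = kg of titanium dioxide.
Minimize 2.03x1 + 16.92x2 + 0.52x3 + 3.12x4 subject to:
  139x2 ≥ 138   (blue component)
  280x1 + 68x2 + 10x3 + 329x4 ≥ 325   (hiding power)
  80x2 ≥ 92   (yellow component)
  x1, x2, x3, x4 ≥ 0.
The optimal basis is {carbon black, phthalo green}; calcium carbonate, titanium dioxide drop out. There the hiding power and yellow component constraints are tight.
That vertex is x1 = 0.8814, x2 = 1.15.
Hence cost = 2.03·0.8814 + 16.92·1.15 = €21.2472.

€21.25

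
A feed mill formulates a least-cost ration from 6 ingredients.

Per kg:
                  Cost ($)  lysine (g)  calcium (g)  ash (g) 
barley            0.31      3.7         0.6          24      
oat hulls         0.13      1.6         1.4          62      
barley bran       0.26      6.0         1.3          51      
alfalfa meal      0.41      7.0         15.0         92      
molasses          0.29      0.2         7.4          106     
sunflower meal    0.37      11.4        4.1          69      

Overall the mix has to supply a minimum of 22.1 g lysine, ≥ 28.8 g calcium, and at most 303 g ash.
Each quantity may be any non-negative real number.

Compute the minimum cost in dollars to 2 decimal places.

This is a linear program. Let x1 = kg of barley, x2 = kg of oat hulls, x3 = kg of barley bran, x4 = kg of alfalfa meal, x5 = kg of molasses, x6 = kg of sunflower meal.
Minimize 0.31x1 + 0.13x2 + 0.26x3 + 0.41x4 + 0.29x5 + 0.37x6 subject to:
  3.7x1 + 1.6x2 + 6x3 + 7x4 + 0.2x5 + 11.4x6 ≥ 22.1   (lysine)
  0.6x1 + 1.4x2 + 1.3x3 + 15x4 + 7.4x5 + 4.1x6 ≥ 28.8   (calcium)
  24x1 + 62x2 + 51x3 + 92x4 + 106x5 + 69x6 ≤ 303   (ash)
  x1, x2, x3, x4, x5, x6 ≥ 0.
The minimum-cost mix takes nothing from barley, oat hulls, barley bran, molasses — only alfalfa meal, sunflower meal. Binding constraints: lysine and calcium.
Optimal quantities: alfalfa meal = 1.67 kg, sunflower meal = 0.9129 kg.
Total cost: 0.41·1.67 + 0.37·0.9129 = 1.0225.

$1.02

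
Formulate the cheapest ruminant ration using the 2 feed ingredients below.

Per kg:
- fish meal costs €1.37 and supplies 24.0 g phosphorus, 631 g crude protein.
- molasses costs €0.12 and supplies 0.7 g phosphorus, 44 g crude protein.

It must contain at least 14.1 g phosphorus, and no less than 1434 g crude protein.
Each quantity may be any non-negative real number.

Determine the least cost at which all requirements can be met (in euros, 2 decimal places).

This is a linear program. Let x1 = kg of fish meal, x2 = kg of molasses.
Minimise 1.37x1 + 0.12x2 with:
  24x1 + 0.7x2 ≥ 14.1   (phosphorus)
  631x1 + 44x2 ≥ 1434   (crude protein)
  x1, x2 ≥ 0.
At the optimum only fish meal is positive (molasses = 0). There the crude protein constraint is tight.
So fish meal = 2.273 kg.
Cost = 1.37·2.273 = 3.1140.

€3.11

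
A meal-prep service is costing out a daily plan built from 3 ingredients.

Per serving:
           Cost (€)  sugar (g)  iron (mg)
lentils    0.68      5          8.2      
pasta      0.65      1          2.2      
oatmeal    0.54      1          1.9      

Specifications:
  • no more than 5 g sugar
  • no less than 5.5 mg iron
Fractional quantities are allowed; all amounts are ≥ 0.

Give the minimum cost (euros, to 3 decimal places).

This is a linear program. Let x1 = servings of lentils, x2 = servings of pasta, x3 = servings of oatmeal.
Minimise 0.68x1 + 0.65x2 + 0.54x3 subject to:
  5x1 + 1x2 + 1x3 ≤ 5   (sugar)
  8.2x1 + 2.2x2 + 1.9x3 ≥ 5.5   (iron)
  x1, x2, x3 ≥ 0.
The minimum-cost mix takes nothing from pasta, oatmeal — only lentils. The iron requirement is met with equality.
Solving gives x1 = 0.6707.
Objective = 0.68·0.6707 = 0.45608.

€0.456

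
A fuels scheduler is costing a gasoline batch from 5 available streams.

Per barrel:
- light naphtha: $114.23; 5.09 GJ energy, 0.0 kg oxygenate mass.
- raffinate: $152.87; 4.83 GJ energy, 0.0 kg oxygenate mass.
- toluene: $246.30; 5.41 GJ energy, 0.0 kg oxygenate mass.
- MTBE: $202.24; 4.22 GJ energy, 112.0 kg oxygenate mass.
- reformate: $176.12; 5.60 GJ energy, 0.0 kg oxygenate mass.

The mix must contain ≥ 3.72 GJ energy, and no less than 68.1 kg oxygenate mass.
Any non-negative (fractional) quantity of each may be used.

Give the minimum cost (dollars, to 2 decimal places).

$148.87

Let x1 = barrels of light naphtha, x2 = barrels of raffinate, x3 = barrels of toluene, x4 = barrels of MTBE, x5 = barrels of reformate.
Minimise 114.23x1 + 152.87x2 + 246.3x3 + 202.24x4 + 176.12x5 with:
  5.09x1 + 4.83x2 + 5.41x3 + 4.22x4 + 5.6x5 ≥ 3.72   (energy)
  112x4 ≥ 68.1   (oxygenate mass)
  x1, x2, x3, x4, x5 ≥ 0.
The minimum-cost mix takes nothing from raffinate, toluene, reformate — only light naphtha, MTBE. Binding constraints: energy and oxygenate mass.
That vertex is x1 = 0.22674, x4 = 0.60804.
Total cost: 114.23·0.22674 + 202.24·0.60804 = 148.8705.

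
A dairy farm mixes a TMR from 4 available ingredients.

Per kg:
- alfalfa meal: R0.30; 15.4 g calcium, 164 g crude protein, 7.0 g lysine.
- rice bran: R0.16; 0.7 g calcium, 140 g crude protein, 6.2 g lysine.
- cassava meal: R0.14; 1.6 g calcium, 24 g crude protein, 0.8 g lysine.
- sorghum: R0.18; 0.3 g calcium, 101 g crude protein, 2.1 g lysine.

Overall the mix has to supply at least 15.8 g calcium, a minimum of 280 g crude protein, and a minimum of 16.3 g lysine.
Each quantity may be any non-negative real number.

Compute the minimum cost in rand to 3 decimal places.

R0.535

Let x1 = kg of alfalfa meal, x2 = kg of rice bran, x3 = kg of cassava meal, x4 = kg of sorghum.
min 0.3x1 + 0.16x2 + 0.14x3 + 0.18x4 s.t.:
  15.4x1 + 0.7x2 + 1.6x3 + 0.3x4 ≥ 15.8   (calcium)
  164x1 + 140x2 + 24x3 + 101x4 ≥ 280   (crude protein)
  7x1 + 6.2x2 + 0.8x3 + 2.1x4 ≥ 16.3   (lysine)
  x1, x2, x3, x4 ≥ 0.
At the optimum only alfalfa meal, rice bran are positive (cassava meal, sorghum = 0). The calcium and lysine requirements are met with equality.
So alfalfa meal = 0.9555 kg, rice bran = 1.55 kg.
Total cost: 0.3·0.9555 + 0.16·1.55 = 0.53465.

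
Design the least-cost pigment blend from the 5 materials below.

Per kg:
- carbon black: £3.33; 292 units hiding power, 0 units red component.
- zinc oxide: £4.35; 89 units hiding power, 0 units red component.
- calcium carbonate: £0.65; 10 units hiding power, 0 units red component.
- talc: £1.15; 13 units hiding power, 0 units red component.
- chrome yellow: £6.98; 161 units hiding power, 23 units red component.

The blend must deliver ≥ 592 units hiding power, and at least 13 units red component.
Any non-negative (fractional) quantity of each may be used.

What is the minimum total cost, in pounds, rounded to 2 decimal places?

£9.66

This is a linear program. Let x1 = kg of carbon black, x2 = kg of zinc oxide, x3 = kg of calcium carbonate, x4 = kg of talc, x5 = kg of chrome yellow.
Minimize 3.33x1 + 4.35x2 + 0.65x3 + 1.15x4 + 6.98x5 with:
  292x1 + 89x2 + 10x3 + 13x4 + 161x5 ≥ 592   (hiding power)
  23x5 ≥ 13   (red component)
  x1, x2, x3, x4, x5 ≥ 0.
The optimal basis is {carbon black, chrome yellow}; zinc oxide, calcium carbonate, talc drop out. There the hiding power and red component constraints are tight.
Solving gives x1 = 1.716, x5 = 0.5652.
Objective = 3.33·1.716 + 6.98·0.5652 = 9.6594.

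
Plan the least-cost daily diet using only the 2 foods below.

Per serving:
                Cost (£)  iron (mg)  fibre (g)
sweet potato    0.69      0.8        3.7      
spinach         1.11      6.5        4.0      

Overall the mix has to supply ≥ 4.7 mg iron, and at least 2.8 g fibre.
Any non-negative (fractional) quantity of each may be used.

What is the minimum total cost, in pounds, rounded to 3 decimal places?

Treat it as an LP. Let x1 = servings of sweet potato, x2 = servings of spinach.
min 0.69x1 + 1.11x2 subject to:
  0.8x1 + 6.5x2 ≥ 4.7   (iron)
  3.7x1 + 4x2 ≥ 2.8   (fibre)
  x1, x2 ≥ 0.
The optimal basis is {spinach}; sweet potato drops out. The iron requirement is met with equality.
Solving gives x2 = 0.7231.
Total cost: 1.11·0.7231 = 0.80264.

£0.803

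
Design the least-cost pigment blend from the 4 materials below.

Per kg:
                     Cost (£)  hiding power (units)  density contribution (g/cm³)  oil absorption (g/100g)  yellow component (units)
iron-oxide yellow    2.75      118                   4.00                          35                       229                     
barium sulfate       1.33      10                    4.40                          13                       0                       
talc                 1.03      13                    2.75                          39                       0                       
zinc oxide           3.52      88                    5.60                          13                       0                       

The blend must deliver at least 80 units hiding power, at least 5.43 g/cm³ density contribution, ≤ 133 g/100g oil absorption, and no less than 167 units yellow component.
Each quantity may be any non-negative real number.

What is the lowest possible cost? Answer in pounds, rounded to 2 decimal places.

Treat it as an LP. Let x1 = kg of iron-oxide yellow, x2 = kg of barium sulfate, x3 = kg of talc, x4 = kg of zinc oxide.
Minimise 2.75x1 + 1.33x2 + 1.03x3 + 3.52x4 subject to:
  118x1 + 10x2 + 13x3 + 88x4 ≥ 80   (hiding power)
  4x1 + 4.4x2 + 2.75x3 + 5.6x4 ≥ 5.43   (density contribution)
  35x1 + 13x2 + 39x3 + 13x4 ≤ 133   (oil absorption)
  229x1 ≥ 167   (yellow component)
  x1, x2, x3, x4 ≥ 0.
The minimum-cost mix takes nothing from talc, zinc oxide — only iron-oxide yellow, barium sulfate. The density contribution and yellow component requirements are met with equality.
So iron-oxide yellow = 0.7293 kg, barium sulfate = 0.5711 kg.
Total cost: 2.75·0.7293 + 1.33·0.5711 = 2.7651.

£2.77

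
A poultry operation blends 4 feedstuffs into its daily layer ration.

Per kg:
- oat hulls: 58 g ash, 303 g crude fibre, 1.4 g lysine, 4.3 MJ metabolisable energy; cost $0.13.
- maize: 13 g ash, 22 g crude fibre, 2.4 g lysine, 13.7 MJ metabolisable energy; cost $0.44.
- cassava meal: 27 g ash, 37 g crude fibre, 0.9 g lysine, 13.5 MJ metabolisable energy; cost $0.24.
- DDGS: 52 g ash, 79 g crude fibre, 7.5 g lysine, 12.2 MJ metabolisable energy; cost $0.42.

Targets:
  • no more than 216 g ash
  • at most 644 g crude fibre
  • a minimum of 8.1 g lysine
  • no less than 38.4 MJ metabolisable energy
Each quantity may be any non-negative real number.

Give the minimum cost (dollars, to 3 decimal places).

$0.851

Treat it as an LP. Let x1 = kg of oat hulls, x2 = kg of maize, x3 = kg of cassava meal, x4 = kg of DDGS.
Minimise 0.13x1 + 0.44x2 + 0.24x3 + 0.42x4 s.t.:
  58x1 + 13x2 + 27x3 + 52x4 ≤ 216   (ash)
  303x1 + 22x2 + 37x3 + 79x4 ≤ 644   (crude fibre)
  1.4x1 + 2.4x2 + 0.9x3 + 7.5x4 ≥ 8.1   (lysine)
  4.3x1 + 13.7x2 + 13.5x3 + 12.2x4 ≥ 38.4   (metabolisable energy)
  x1, x2, x3, x4 ≥ 0.
The minimum-cost mix takes nothing from oat hulls, maize — only cassava meal, DDGS. There the lysine and metabolisable energy constraints are tight.
So cassava meal = 2.096 kg, DDGS = 0.8285 kg.
Hence cost = 0.24·2.096 + 0.42·0.8285 = $0.85101.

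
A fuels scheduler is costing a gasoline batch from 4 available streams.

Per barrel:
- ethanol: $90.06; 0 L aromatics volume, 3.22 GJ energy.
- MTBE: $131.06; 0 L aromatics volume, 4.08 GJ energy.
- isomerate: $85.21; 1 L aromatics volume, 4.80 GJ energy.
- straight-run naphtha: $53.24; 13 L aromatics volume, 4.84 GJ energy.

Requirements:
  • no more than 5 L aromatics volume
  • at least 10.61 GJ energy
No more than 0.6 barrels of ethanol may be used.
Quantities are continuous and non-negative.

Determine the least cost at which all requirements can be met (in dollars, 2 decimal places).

Treat it as an LP. Let x1 = barrels of ethanol, x2 = barrels of MTBE, x3 = barrels of isomerate, x4 = barrels of straight-run naphtha.
Minimise 90.06x1 + 131.06x2 + 85.21x3 + 53.24x4 subject to:
  1x3 + 13x4 ≤ 5   (aromatics volume)
  3.22x1 + 4.08x2 + 4.8x3 + 4.84x4 ≥ 10.61   (energy)
  x1 ≤ 0.6
  x1, x2, x3, x4 ≥ 0.
The cheapest feasible vertex uses only isomerate, straight-run naphtha; ethanol, MTBE are not used. Binding constraints: aromatics volume and energy.
Optimal quantities: isomerate = 1.9759 barrels, straight-run naphtha = 0.23263 barrels.
Hence cost = 85.21·1.9759 + 53.24·0.23263 = $180.7517.

$180.75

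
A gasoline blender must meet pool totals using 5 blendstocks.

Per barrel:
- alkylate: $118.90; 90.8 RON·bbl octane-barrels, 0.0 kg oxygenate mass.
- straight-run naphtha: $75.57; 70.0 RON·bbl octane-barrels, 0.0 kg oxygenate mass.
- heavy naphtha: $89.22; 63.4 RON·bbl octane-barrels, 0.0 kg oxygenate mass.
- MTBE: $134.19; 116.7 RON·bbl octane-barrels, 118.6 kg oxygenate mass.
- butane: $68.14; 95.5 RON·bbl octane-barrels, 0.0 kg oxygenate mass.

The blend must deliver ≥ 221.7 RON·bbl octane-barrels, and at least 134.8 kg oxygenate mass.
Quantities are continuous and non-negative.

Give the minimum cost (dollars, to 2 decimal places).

Set it up as a linear program. Let x1 = barrels of alkylate, x2 = barrels of straight-run naphtha, x3 = barrels of heavy naphtha, x4 = barrels of MTBE, x5 = barrels of butane.
Minimise 118.9x1 + 75.57x2 + 89.22x3 + 134.19x4 + 68.14x5 subject to:
  90.8x1 + 70x2 + 63.4x3 + 116.7x4 + 95.5x5 ≥ 221.7   (octane-barrels)
  118.6x4 ≥ 134.8   (oxygenate mass)
  x1, x2, x3, x4, x5 ≥ 0.
The optimal basis is {MTBE, butane}; alkylate, straight-run naphtha, heavy naphtha drop out. Binding constraints: octane-barrels and oxygenate mass.
Optimal quantities: MTBE = 1.1366 barrels, butane = 0.93256 barrels.
Cost = 134.19·1.1366 + 68.14·0.93256 = 216.06499.

$216.06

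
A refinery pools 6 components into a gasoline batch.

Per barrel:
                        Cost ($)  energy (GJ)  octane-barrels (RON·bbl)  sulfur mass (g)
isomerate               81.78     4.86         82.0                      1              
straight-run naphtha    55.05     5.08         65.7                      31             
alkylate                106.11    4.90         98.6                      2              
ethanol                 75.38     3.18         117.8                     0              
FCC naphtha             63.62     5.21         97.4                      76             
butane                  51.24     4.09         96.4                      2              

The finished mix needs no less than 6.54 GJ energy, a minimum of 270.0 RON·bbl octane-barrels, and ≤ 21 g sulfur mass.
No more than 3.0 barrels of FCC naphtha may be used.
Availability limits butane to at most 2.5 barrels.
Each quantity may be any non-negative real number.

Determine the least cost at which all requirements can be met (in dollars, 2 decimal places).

$146.66

Set it up as a linear program. Let x1 = barrels of isomerate, x2 = barrels of straight-run naphtha, x3 = barrels of alkylate, x4 = barrels of ethanol, x5 = barrels of FCC naphtha, x6 = barrels of butane.
Minimize 81.78x1 + 55.05x2 + 106.11x3 + 75.38x4 + 63.62x5 + 51.24x6 with:
  4.86x1 + 5.08x2 + 4.9x3 + 3.18x4 + 5.21x5 + 4.09x6 ≥ 6.54   (energy)
  82x1 + 65.7x2 + 98.6x3 + 117.8x4 + 97.4x5 + 96.4x6 ≥ 270   (octane-barrels)
  1x1 + 31x2 + 2x3 + 76x5 + 2x6 ≤ 21   (sulfur mass)
  x5 ≤ 3
  x6 ≤ 2.5
  x1, x2, x3, x4, x5, x6 ≥ 0.
The optimal basis is {ethanol, butane}; isomerate, straight-run naphtha, alkylate, FCC naphtha drop out. There the octane-barrels and the butane cap constraints are tight.
Optimal quantities: ethanol = 0.2462 barrels, butane = 2.5 barrels.
Cost = 75.38·0.2462 + 51.24·2.5 = 146.6586.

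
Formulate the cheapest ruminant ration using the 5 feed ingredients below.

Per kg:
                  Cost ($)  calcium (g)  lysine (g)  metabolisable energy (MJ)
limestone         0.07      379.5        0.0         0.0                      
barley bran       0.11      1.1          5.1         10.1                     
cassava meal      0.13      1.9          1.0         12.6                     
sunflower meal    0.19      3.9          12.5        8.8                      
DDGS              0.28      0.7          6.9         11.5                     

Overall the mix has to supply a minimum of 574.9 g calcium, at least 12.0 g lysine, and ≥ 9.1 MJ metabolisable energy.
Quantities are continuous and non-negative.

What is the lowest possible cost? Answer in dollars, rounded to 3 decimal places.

$0.291

Treat it as an LP. Let x1 = kg of limestone, x2 = kg of barley bran, x3 = kg of cassava meal, x4 = kg of sunflower meal, x5 = kg of DDGS.
min 0.07x1 + 0.11x2 + 0.13x3 + 0.19x4 + 0.28x5 with:
  379.5x1 + 1.1x2 + 1.9x3 + 3.9x4 + 0.7x5 ≥ 574.9   (calcium)
  5.1x2 + 1x3 + 12.5x4 + 6.9x5 ≥ 12   (lysine)
  10.1x2 + 12.6x3 + 8.8x4 + 11.5x5 ≥ 9.1   (metabolisable energy)
  x1, x2, x3, x4, x5 ≥ 0.
The optimal basis is {limestone, barley bran, sunflower meal}; cassava meal, DDGS drop out. The calcium, lysine, metabolisable energy requirements are met with equality.
That vertex is x1 = 1.505, x2 = 0.1002, x4 = 0.9191.
Hence cost = 0.07·1.505 + 0.11·0.1002 + 0.19·0.9191 = $0.29100.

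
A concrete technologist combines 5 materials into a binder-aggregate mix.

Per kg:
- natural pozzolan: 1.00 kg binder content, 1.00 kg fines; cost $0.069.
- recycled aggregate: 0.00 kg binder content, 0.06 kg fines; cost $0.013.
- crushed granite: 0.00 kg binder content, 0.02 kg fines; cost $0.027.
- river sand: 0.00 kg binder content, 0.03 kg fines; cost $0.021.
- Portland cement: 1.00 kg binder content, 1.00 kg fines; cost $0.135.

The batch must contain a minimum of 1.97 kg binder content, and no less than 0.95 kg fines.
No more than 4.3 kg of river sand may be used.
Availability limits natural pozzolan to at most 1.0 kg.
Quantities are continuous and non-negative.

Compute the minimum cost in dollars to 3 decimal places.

Treat it as an LP. Let x1 = kg of natural pozzolan, x2 = kg of recycled aggregate, x3 = kg of crushed granite, x4 = kg of river sand, x5 = kg of Portland cement.
min 0.069x1 + 0.013x2 + 0.027x3 + 0.021x4 + 0.135x5 s.t.:
  1x1 + 1x5 ≥ 1.97   (binder content)
  1x1 + 0.06x2 + 0.02x3 + 0.03x4 + 1x5 ≥ 0.95   (fines)
  x4 ≤ 4.3
  x1 ≤ 1
  x1, x2, x3, x4, x5 ≥ 0.
The optimal basis is {natural pozzolan, Portland cement}; recycled aggregate, crushed granite, river sand drop out. The binder content and the natural pozzolan cap requirements are met with equality.
Optimal quantities: natural pozzolan = 1 kg, Portland cement = 0.97 kg.
Hence cost = 0.069·1 + 0.135·0.97 = $0.19995.

$0.200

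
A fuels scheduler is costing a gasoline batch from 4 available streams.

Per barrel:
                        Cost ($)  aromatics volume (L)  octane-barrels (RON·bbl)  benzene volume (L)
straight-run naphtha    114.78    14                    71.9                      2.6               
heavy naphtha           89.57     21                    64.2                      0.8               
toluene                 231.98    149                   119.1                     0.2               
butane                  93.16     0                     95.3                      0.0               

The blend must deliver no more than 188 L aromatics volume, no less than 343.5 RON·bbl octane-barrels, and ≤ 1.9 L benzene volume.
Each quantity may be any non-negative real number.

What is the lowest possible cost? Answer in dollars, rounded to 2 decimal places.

Let x1 = barrels of straight-run naphtha, x2 = barrels of heavy naphtha, x3 = barrels of toluene, x4 = barrels of butane.
Minimise 114.78x1 + 89.57x2 + 231.98x3 + 93.16x4 s.t.:
  14x1 + 21x2 + 149x3 ≤ 188   (aromatics volume)
  71.9x1 + 64.2x2 + 119.1x3 + 95.3x4 ≥ 343.5   (octane-barrels)
  2.6x1 + 0.8x2 + 0.2x3 ≤ 1.9   (benzene volume)
  x1, x2, x3, x4 ≥ 0.
The cheapest feasible vertex uses only butane; straight-run naphtha, heavy naphtha, toluene are not used. The octane-barrels requirement is met with equality.
That vertex is x4 = 3.6044.
Cost = 93.16·3.6044 = 335.7859.

$335.79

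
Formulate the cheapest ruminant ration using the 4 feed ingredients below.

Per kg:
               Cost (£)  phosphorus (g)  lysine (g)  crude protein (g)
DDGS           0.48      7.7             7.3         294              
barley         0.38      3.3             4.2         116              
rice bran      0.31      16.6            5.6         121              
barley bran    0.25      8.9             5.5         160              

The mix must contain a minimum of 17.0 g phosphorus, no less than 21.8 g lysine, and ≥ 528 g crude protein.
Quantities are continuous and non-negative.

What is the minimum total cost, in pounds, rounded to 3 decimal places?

Treat it as an LP. Let x1 = kg of DDGS, x2 = kg of barley, x3 = kg of rice bran, x4 = kg of barley bran.
Minimise 0.48x1 + 0.38x2 + 0.31x3 + 0.25x4 with:
  7.7x1 + 3.3x2 + 16.6x3 + 8.9x4 ≥ 17   (phosphorus)
  7.3x1 + 4.2x2 + 5.6x3 + 5.5x4 ≥ 21.8   (lysine)
  294x1 + 116x2 + 121x3 + 160x4 ≥ 528   (crude protein)
  x1, x2, x3, x4 ≥ 0.
The minimum-cost mix takes nothing from DDGS, barley, rice bran — only barley bran. Binding constraint: lysine.
That vertex is x4 = 3.964.
Cost = 0.25·3.964 = 0.99100.

£0.991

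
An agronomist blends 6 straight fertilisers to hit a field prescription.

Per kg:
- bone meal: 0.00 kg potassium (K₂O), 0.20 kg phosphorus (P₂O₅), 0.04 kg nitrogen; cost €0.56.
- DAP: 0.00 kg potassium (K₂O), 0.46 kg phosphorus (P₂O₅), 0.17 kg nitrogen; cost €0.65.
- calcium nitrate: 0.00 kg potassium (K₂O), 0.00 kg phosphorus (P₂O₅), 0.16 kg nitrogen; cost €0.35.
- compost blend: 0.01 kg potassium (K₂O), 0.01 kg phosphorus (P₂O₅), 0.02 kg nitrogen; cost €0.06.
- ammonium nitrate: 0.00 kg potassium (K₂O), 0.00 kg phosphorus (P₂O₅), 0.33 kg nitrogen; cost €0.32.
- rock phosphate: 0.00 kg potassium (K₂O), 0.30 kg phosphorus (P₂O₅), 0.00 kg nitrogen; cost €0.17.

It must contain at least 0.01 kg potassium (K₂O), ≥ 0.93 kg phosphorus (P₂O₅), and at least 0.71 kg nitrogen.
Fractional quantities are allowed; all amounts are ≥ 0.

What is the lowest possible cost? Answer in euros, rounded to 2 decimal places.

Treat it as an LP. Let x1 = kg of bone meal, x2 = kg of DAP, x3 = kg of calcium nitrate, x4 = kg of compost blend, x5 = kg of ammonium nitrate, x6 = kg of rock phosphate.
min 0.56x1 + 0.65x2 + 0.35x3 + 0.06x4 + 0.32x5 + 0.17x6 s.t.:
  0.01x4 ≥ 0.01   (potassium (K₂O))
  0.2x1 + 0.46x2 + 0.01x4 + 0.3x6 ≥ 0.93   (phosphorus (P₂O₅))
  0.04x1 + 0.17x2 + 0.16x3 + 0.02x4 + 0.33x5 ≥ 0.71   (nitrogen)
  x1, x2, x3, x4, x5, x6 ≥ 0.
At the optimum only compost blend, ammonium nitrate, rock phosphate are positive (bone meal, DAP, calcium nitrate = 0). There the potassium (K₂O), phosphorus (P₂O₅), nitrogen constraints are tight.
Solving gives x4 = 1, x5 = 2.091, x6 = 3.067.
Cost = 0.06·1 + 0.32·2.091 + 0.17·3.067 = 1.2505.

€1.25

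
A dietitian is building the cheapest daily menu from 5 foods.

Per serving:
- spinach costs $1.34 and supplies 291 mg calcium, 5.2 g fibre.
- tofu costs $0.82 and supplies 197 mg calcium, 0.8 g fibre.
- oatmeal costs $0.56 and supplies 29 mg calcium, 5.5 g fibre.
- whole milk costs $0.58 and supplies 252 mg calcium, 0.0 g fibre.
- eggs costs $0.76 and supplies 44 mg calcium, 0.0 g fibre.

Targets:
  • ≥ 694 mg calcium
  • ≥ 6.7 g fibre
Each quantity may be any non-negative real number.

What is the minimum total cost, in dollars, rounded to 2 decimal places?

Let x1 = servings of spinach, x2 = servings of tofu, x3 = servings of oatmeal, x4 = servings of whole milk, x5 = servings of eggs.
Minimise 1.34x1 + 0.82x2 + 0.56x3 + 0.58x4 + 0.76x5 with:
  291x1 + 197x2 + 29x3 + 252x4 + 44x5 ≥ 694   (calcium)
  5.2x1 + 0.8x2 + 5.5x3 ≥ 6.7   (fibre)
  x1, x2, x3, x4, x5 ≥ 0.
The cheapest feasible vertex uses only oatmeal, whole milk; spinach, tofu, eggs are not used. Binding constraints: calcium and fibre.
Optimal quantities: oatmeal = 1.218 servings, whole milk = 2.614 servings.
Objective = 0.56·1.218 + 0.58·2.614 = 2.1982.

$2.20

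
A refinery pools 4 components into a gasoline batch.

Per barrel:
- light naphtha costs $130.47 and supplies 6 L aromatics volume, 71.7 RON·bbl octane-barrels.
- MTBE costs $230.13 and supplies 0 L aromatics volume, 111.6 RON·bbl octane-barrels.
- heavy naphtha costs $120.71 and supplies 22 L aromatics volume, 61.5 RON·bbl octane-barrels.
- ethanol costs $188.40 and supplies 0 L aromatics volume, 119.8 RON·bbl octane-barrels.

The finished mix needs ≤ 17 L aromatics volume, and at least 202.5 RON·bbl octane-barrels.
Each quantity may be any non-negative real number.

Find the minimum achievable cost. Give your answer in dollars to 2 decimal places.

This is a linear program. Let x1 = barrels of light naphtha, x2 = barrels of MTBE, x3 = barrels of heavy naphtha, x4 = barrels of ethanol.
Minimise 130.47x1 + 230.13x2 + 120.71x3 + 188.4x4 subject to:
  6x1 + 22x3 ≤ 17   (aromatics volume)
  71.7x1 + 111.6x2 + 61.5x3 + 119.8x4 ≥ 202.5   (octane-barrels)
  x1, x2, x3, x4 ≥ 0.
The minimum-cost mix takes nothing from light naphtha, MTBE, heavy naphtha — only ethanol. The octane-barrels requirement is met with equality.
So ethanol = 1.69032 barrels.
Cost = 188.4·1.69032 = 318.4563.

$318.46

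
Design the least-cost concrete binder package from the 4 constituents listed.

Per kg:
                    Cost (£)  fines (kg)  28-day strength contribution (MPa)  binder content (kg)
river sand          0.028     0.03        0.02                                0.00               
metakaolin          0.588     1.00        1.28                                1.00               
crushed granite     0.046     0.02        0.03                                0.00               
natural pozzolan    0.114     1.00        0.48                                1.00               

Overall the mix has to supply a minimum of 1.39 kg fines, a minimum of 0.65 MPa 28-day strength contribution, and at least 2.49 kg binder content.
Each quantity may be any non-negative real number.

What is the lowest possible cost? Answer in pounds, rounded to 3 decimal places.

£0.284

This is a linear program. Let x1 = kg of river sand, x2 = kg of metakaolin, x3 = kg of crushed granite, x4 = kg of natural pozzolan.
Minimise 0.028x1 + 0.588x2 + 0.046x3 + 0.114x4 s.t.:
  0.03x1 + 1x2 + 0.02x3 + 1x4 ≥ 1.39   (fines)
  0.02x1 + 1.28x2 + 0.03x3 + 0.48x4 ≥ 0.65   (28-day strength contribution)
  1x2 + 1x4 ≥ 2.49   (binder content)
  x1, x2, x3, x4 ≥ 0.
The optimal basis is {natural pozzolan}; river sand, metakaolin, crushed granite drop out. The binder content requirement is met with equality.
Solving gives x4 = 2.49.
Hence cost = 0.114·2.49 = £0.28386.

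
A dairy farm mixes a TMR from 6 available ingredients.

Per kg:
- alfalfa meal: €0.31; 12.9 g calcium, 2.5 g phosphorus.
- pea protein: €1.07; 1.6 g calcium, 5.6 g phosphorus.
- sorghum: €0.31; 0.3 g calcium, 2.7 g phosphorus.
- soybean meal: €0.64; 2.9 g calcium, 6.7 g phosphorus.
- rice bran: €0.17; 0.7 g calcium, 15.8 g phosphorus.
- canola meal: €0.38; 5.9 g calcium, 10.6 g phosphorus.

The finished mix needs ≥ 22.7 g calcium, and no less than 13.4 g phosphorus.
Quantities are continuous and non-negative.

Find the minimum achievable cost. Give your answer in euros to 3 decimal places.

Let x1 = kg of alfalfa meal, x2 = kg of pea protein, x3 = kg of sorghum, x4 = kg of soybean meal, x5 = kg of rice bran, x6 = kg of canola meal.
Minimize 0.31x1 + 1.07x2 + 0.31x3 + 0.64x4 + 0.17x5 + 0.38x6 s.t.:
  12.9x1 + 1.6x2 + 0.3x3 + 2.9x4 + 0.7x5 + 5.9x6 ≥ 22.7   (calcium)
  2.5x1 + 5.6x2 + 2.7x3 + 6.7x4 + 15.8x5 + 10.6x6 ≥ 13.4   (phosphorus)
  x1, x2, x3, x4, x5, x6 ≥ 0.
The minimum-cost mix takes nothing from pea protein, sorghum, soybean meal, canola meal — only alfalfa meal, rice bran. There the calcium and phosphorus constraints are tight.
Solving gives x1 = 1.729, x5 = 0.5746.
Hence cost = 0.31·1.729 + 0.17·0.5746 = €0.63367.

€0.634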